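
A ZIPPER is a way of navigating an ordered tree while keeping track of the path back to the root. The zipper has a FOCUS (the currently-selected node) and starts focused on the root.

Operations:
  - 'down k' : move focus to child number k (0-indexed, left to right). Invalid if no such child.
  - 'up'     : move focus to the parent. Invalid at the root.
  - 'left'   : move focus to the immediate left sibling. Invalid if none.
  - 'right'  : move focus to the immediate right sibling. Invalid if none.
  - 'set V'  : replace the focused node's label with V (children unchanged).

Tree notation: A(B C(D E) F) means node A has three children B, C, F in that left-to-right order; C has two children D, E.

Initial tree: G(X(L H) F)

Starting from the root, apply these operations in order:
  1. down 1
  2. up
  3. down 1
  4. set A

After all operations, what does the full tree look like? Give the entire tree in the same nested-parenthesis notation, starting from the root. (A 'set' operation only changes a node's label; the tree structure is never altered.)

Step 1 (down 1): focus=F path=1 depth=1 children=[] left=['X'] right=[] parent=G
Step 2 (up): focus=G path=root depth=0 children=['X', 'F'] (at root)
Step 3 (down 1): focus=F path=1 depth=1 children=[] left=['X'] right=[] parent=G
Step 4 (set A): focus=A path=1 depth=1 children=[] left=['X'] right=[] parent=G

Answer: G(X(L H) A)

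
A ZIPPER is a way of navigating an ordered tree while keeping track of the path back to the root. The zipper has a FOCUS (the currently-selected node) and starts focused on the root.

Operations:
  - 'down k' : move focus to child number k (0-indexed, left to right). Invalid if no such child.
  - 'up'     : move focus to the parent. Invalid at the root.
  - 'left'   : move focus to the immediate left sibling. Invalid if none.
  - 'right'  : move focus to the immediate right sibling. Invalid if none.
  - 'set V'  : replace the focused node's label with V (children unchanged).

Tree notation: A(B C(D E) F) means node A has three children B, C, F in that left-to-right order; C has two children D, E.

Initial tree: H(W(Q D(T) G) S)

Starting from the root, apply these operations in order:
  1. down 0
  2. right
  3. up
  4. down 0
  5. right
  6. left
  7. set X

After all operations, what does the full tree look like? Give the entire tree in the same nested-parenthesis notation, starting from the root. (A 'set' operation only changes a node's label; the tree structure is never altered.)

Answer: H(X(Q D(T) G) S)

Derivation:
Step 1 (down 0): focus=W path=0 depth=1 children=['Q', 'D', 'G'] left=[] right=['S'] parent=H
Step 2 (right): focus=S path=1 depth=1 children=[] left=['W'] right=[] parent=H
Step 3 (up): focus=H path=root depth=0 children=['W', 'S'] (at root)
Step 4 (down 0): focus=W path=0 depth=1 children=['Q', 'D', 'G'] left=[] right=['S'] parent=H
Step 5 (right): focus=S path=1 depth=1 children=[] left=['W'] right=[] parent=H
Step 6 (left): focus=W path=0 depth=1 children=['Q', 'D', 'G'] left=[] right=['S'] parent=H
Step 7 (set X): focus=X path=0 depth=1 children=['Q', 'D', 'G'] left=[] right=['S'] parent=H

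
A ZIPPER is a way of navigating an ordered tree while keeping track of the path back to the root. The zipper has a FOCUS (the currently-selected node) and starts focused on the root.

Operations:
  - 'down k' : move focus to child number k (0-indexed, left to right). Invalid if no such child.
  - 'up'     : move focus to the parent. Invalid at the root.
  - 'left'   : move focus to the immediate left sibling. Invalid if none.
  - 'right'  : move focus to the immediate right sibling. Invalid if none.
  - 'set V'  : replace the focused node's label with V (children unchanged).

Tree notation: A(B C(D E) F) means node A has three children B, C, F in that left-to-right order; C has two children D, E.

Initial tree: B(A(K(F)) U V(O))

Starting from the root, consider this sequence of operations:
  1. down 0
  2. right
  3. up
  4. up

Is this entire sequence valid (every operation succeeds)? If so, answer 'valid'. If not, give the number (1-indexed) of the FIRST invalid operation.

Answer: 4

Derivation:
Step 1 (down 0): focus=A path=0 depth=1 children=['K'] left=[] right=['U', 'V'] parent=B
Step 2 (right): focus=U path=1 depth=1 children=[] left=['A'] right=['V'] parent=B
Step 3 (up): focus=B path=root depth=0 children=['A', 'U', 'V'] (at root)
Step 4 (up): INVALID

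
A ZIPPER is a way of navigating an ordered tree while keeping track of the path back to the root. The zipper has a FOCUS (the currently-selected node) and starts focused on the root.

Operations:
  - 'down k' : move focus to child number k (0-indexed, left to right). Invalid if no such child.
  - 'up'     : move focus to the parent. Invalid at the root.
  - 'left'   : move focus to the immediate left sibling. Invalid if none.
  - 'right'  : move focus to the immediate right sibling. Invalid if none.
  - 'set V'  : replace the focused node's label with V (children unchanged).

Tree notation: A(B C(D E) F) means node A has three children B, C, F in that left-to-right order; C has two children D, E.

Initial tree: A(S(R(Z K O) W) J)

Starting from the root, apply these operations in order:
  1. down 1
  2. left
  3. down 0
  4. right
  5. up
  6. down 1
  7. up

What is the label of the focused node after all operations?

Step 1 (down 1): focus=J path=1 depth=1 children=[] left=['S'] right=[] parent=A
Step 2 (left): focus=S path=0 depth=1 children=['R', 'W'] left=[] right=['J'] parent=A
Step 3 (down 0): focus=R path=0/0 depth=2 children=['Z', 'K', 'O'] left=[] right=['W'] parent=S
Step 4 (right): focus=W path=0/1 depth=2 children=[] left=['R'] right=[] parent=S
Step 5 (up): focus=S path=0 depth=1 children=['R', 'W'] left=[] right=['J'] parent=A
Step 6 (down 1): focus=W path=0/1 depth=2 children=[] left=['R'] right=[] parent=S
Step 7 (up): focus=S path=0 depth=1 children=['R', 'W'] left=[] right=['J'] parent=A

Answer: S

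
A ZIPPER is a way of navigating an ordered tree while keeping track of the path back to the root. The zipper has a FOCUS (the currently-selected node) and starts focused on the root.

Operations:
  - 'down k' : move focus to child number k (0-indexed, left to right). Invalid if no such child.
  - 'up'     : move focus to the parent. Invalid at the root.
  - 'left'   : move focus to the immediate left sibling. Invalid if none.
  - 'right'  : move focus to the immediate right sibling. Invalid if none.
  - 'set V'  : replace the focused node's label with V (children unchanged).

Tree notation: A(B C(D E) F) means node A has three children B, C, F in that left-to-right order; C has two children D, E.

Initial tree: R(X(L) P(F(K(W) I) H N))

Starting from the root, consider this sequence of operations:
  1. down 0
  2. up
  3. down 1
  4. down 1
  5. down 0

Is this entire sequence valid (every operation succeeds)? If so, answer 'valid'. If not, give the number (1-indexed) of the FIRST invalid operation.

Answer: 5

Derivation:
Step 1 (down 0): focus=X path=0 depth=1 children=['L'] left=[] right=['P'] parent=R
Step 2 (up): focus=R path=root depth=0 children=['X', 'P'] (at root)
Step 3 (down 1): focus=P path=1 depth=1 children=['F', 'H', 'N'] left=['X'] right=[] parent=R
Step 4 (down 1): focus=H path=1/1 depth=2 children=[] left=['F'] right=['N'] parent=P
Step 5 (down 0): INVALID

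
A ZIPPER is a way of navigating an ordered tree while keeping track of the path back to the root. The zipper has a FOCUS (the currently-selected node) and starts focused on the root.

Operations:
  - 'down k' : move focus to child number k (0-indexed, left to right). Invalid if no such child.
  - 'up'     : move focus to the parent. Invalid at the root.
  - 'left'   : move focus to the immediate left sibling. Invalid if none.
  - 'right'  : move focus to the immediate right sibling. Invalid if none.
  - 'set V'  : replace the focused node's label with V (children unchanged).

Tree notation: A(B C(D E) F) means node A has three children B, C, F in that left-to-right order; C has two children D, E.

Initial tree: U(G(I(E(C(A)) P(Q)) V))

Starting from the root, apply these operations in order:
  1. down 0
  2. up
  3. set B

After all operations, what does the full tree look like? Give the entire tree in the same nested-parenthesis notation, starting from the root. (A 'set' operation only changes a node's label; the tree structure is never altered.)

Answer: B(G(I(E(C(A)) P(Q)) V))

Derivation:
Step 1 (down 0): focus=G path=0 depth=1 children=['I', 'V'] left=[] right=[] parent=U
Step 2 (up): focus=U path=root depth=0 children=['G'] (at root)
Step 3 (set B): focus=B path=root depth=0 children=['G'] (at root)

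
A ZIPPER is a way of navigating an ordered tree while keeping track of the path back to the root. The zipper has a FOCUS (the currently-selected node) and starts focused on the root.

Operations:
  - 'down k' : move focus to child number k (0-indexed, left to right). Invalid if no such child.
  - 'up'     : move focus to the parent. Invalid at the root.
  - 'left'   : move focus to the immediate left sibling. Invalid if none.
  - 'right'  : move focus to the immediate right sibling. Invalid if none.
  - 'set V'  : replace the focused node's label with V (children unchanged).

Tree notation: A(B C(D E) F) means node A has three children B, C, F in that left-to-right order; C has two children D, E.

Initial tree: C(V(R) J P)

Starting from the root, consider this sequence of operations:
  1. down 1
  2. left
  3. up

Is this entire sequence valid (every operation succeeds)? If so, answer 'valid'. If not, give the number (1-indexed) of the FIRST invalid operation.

Step 1 (down 1): focus=J path=1 depth=1 children=[] left=['V'] right=['P'] parent=C
Step 2 (left): focus=V path=0 depth=1 children=['R'] left=[] right=['J', 'P'] parent=C
Step 3 (up): focus=C path=root depth=0 children=['V', 'J', 'P'] (at root)

Answer: valid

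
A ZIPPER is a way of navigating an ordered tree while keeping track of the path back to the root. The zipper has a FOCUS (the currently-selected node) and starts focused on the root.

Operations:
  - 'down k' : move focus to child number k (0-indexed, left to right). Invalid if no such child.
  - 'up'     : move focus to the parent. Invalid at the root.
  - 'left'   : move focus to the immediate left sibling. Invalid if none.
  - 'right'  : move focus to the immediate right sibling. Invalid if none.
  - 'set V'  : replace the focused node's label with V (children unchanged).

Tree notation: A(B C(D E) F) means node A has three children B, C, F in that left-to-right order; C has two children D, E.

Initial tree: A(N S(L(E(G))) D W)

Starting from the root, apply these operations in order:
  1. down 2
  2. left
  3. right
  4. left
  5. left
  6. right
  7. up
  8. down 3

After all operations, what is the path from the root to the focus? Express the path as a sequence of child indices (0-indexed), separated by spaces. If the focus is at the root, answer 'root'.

Step 1 (down 2): focus=D path=2 depth=1 children=[] left=['N', 'S'] right=['W'] parent=A
Step 2 (left): focus=S path=1 depth=1 children=['L'] left=['N'] right=['D', 'W'] parent=A
Step 3 (right): focus=D path=2 depth=1 children=[] left=['N', 'S'] right=['W'] parent=A
Step 4 (left): focus=S path=1 depth=1 children=['L'] left=['N'] right=['D', 'W'] parent=A
Step 5 (left): focus=N path=0 depth=1 children=[] left=[] right=['S', 'D', 'W'] parent=A
Step 6 (right): focus=S path=1 depth=1 children=['L'] left=['N'] right=['D', 'W'] parent=A
Step 7 (up): focus=A path=root depth=0 children=['N', 'S', 'D', 'W'] (at root)
Step 8 (down 3): focus=W path=3 depth=1 children=[] left=['N', 'S', 'D'] right=[] parent=A

Answer: 3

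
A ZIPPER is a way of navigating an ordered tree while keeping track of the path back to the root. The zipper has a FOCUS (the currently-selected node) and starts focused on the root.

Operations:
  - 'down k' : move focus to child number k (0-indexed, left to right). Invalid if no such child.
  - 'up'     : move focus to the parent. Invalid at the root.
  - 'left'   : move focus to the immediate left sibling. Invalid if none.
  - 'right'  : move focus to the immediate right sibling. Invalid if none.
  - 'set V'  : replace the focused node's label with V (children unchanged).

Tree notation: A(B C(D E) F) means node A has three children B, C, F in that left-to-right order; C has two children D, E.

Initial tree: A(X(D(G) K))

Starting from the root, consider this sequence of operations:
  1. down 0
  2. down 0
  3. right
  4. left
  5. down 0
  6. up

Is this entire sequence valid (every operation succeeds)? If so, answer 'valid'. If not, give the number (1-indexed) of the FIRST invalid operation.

Answer: valid

Derivation:
Step 1 (down 0): focus=X path=0 depth=1 children=['D', 'K'] left=[] right=[] parent=A
Step 2 (down 0): focus=D path=0/0 depth=2 children=['G'] left=[] right=['K'] parent=X
Step 3 (right): focus=K path=0/1 depth=2 children=[] left=['D'] right=[] parent=X
Step 4 (left): focus=D path=0/0 depth=2 children=['G'] left=[] right=['K'] parent=X
Step 5 (down 0): focus=G path=0/0/0 depth=3 children=[] left=[] right=[] parent=D
Step 6 (up): focus=D path=0/0 depth=2 children=['G'] left=[] right=['K'] parent=X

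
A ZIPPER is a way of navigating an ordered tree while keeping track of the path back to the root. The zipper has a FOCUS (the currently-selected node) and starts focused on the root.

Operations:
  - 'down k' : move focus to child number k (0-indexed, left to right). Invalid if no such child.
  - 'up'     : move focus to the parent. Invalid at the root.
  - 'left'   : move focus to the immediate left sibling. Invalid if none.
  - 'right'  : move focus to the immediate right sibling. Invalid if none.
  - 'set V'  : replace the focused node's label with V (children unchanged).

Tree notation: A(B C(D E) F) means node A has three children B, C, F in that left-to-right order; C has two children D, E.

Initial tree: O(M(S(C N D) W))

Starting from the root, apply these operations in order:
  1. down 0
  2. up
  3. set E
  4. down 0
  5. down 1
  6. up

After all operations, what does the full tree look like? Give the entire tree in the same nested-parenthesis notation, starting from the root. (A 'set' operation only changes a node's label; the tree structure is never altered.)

Answer: E(M(S(C N D) W))

Derivation:
Step 1 (down 0): focus=M path=0 depth=1 children=['S', 'W'] left=[] right=[] parent=O
Step 2 (up): focus=O path=root depth=0 children=['M'] (at root)
Step 3 (set E): focus=E path=root depth=0 children=['M'] (at root)
Step 4 (down 0): focus=M path=0 depth=1 children=['S', 'W'] left=[] right=[] parent=E
Step 5 (down 1): focus=W path=0/1 depth=2 children=[] left=['S'] right=[] parent=M
Step 6 (up): focus=M path=0 depth=1 children=['S', 'W'] left=[] right=[] parent=E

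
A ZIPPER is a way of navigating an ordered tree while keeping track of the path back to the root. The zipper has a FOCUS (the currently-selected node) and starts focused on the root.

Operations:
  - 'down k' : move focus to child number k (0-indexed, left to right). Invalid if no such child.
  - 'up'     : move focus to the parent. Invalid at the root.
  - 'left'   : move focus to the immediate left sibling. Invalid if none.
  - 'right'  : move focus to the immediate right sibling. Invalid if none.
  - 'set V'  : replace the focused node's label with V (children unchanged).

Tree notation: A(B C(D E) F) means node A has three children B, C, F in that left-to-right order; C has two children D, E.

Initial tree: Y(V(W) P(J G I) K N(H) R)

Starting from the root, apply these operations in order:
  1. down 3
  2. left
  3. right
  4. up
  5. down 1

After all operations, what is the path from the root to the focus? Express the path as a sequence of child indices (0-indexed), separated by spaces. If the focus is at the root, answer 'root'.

Step 1 (down 3): focus=N path=3 depth=1 children=['H'] left=['V', 'P', 'K'] right=['R'] parent=Y
Step 2 (left): focus=K path=2 depth=1 children=[] left=['V', 'P'] right=['N', 'R'] parent=Y
Step 3 (right): focus=N path=3 depth=1 children=['H'] left=['V', 'P', 'K'] right=['R'] parent=Y
Step 4 (up): focus=Y path=root depth=0 children=['V', 'P', 'K', 'N', 'R'] (at root)
Step 5 (down 1): focus=P path=1 depth=1 children=['J', 'G', 'I'] left=['V'] right=['K', 'N', 'R'] parent=Y

Answer: 1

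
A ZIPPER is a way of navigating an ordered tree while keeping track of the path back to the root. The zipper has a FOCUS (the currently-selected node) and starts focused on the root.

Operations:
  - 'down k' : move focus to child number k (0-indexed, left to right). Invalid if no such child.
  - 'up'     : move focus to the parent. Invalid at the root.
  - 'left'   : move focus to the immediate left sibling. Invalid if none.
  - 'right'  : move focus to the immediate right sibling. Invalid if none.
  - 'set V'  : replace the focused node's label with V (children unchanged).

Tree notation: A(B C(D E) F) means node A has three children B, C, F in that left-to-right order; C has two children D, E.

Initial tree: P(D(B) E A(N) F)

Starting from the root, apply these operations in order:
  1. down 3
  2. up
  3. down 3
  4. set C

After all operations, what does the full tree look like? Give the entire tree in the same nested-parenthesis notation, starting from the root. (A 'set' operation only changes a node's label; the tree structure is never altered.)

Step 1 (down 3): focus=F path=3 depth=1 children=[] left=['D', 'E', 'A'] right=[] parent=P
Step 2 (up): focus=P path=root depth=0 children=['D', 'E', 'A', 'F'] (at root)
Step 3 (down 3): focus=F path=3 depth=1 children=[] left=['D', 'E', 'A'] right=[] parent=P
Step 4 (set C): focus=C path=3 depth=1 children=[] left=['D', 'E', 'A'] right=[] parent=P

Answer: P(D(B) E A(N) C)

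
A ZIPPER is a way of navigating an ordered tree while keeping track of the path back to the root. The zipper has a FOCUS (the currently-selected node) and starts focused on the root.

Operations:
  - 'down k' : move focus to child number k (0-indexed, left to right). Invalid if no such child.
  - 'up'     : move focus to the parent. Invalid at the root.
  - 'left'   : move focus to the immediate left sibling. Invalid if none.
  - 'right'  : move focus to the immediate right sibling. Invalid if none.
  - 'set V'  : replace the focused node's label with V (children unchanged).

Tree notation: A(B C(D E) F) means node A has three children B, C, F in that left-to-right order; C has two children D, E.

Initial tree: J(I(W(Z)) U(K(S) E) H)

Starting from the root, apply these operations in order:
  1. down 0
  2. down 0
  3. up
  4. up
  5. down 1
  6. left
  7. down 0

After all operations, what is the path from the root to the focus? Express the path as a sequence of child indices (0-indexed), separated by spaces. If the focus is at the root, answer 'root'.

Answer: 0 0

Derivation:
Step 1 (down 0): focus=I path=0 depth=1 children=['W'] left=[] right=['U', 'H'] parent=J
Step 2 (down 0): focus=W path=0/0 depth=2 children=['Z'] left=[] right=[] parent=I
Step 3 (up): focus=I path=0 depth=1 children=['W'] left=[] right=['U', 'H'] parent=J
Step 4 (up): focus=J path=root depth=0 children=['I', 'U', 'H'] (at root)
Step 5 (down 1): focus=U path=1 depth=1 children=['K', 'E'] left=['I'] right=['H'] parent=J
Step 6 (left): focus=I path=0 depth=1 children=['W'] left=[] right=['U', 'H'] parent=J
Step 7 (down 0): focus=W path=0/0 depth=2 children=['Z'] left=[] right=[] parent=I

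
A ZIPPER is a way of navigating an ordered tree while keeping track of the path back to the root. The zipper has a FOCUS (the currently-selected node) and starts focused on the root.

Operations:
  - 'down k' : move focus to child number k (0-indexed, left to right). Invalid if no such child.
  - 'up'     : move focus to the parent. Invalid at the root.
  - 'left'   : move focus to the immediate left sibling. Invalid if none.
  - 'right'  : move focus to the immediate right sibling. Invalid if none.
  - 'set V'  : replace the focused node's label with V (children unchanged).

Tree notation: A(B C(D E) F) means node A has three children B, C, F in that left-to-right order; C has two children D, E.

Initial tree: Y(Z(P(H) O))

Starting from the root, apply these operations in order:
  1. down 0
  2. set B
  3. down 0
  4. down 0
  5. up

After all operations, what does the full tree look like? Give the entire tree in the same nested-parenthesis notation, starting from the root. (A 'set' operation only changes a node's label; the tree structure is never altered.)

Step 1 (down 0): focus=Z path=0 depth=1 children=['P', 'O'] left=[] right=[] parent=Y
Step 2 (set B): focus=B path=0 depth=1 children=['P', 'O'] left=[] right=[] parent=Y
Step 3 (down 0): focus=P path=0/0 depth=2 children=['H'] left=[] right=['O'] parent=B
Step 4 (down 0): focus=H path=0/0/0 depth=3 children=[] left=[] right=[] parent=P
Step 5 (up): focus=P path=0/0 depth=2 children=['H'] left=[] right=['O'] parent=B

Answer: Y(B(P(H) O))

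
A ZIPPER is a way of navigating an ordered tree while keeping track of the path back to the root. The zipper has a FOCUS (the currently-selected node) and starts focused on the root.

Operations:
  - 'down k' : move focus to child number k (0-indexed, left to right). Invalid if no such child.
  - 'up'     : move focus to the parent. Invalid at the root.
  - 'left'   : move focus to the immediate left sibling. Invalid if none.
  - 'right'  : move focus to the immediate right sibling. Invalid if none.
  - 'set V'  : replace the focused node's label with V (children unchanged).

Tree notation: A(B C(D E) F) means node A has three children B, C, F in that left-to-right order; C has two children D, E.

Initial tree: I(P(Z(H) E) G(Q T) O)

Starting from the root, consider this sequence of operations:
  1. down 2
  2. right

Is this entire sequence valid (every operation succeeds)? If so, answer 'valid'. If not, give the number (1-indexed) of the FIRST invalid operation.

Step 1 (down 2): focus=O path=2 depth=1 children=[] left=['P', 'G'] right=[] parent=I
Step 2 (right): INVALID

Answer: 2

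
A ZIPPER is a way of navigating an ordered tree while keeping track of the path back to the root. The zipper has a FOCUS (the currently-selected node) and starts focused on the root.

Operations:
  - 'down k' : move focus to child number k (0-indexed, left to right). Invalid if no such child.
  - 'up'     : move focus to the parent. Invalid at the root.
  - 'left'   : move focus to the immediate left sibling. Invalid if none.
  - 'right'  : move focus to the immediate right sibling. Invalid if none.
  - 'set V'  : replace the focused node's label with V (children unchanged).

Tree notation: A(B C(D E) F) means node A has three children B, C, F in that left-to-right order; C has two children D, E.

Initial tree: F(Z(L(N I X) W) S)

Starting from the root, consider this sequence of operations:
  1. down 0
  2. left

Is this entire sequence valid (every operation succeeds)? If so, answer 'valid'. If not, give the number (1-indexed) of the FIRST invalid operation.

Step 1 (down 0): focus=Z path=0 depth=1 children=['L', 'W'] left=[] right=['S'] parent=F
Step 2 (left): INVALID

Answer: 2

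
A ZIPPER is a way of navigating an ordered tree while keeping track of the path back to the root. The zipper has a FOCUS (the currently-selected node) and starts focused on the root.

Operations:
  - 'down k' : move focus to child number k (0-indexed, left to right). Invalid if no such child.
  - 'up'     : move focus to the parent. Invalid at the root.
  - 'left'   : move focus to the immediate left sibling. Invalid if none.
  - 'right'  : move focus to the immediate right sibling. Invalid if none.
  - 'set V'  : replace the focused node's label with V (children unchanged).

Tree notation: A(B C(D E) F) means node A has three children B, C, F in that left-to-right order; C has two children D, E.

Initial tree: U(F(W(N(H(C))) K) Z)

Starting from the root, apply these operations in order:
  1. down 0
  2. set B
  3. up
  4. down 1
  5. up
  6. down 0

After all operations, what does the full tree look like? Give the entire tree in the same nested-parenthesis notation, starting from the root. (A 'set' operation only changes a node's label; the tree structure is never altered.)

Answer: U(B(W(N(H(C))) K) Z)

Derivation:
Step 1 (down 0): focus=F path=0 depth=1 children=['W', 'K'] left=[] right=['Z'] parent=U
Step 2 (set B): focus=B path=0 depth=1 children=['W', 'K'] left=[] right=['Z'] parent=U
Step 3 (up): focus=U path=root depth=0 children=['B', 'Z'] (at root)
Step 4 (down 1): focus=Z path=1 depth=1 children=[] left=['B'] right=[] parent=U
Step 5 (up): focus=U path=root depth=0 children=['B', 'Z'] (at root)
Step 6 (down 0): focus=B path=0 depth=1 children=['W', 'K'] left=[] right=['Z'] parent=U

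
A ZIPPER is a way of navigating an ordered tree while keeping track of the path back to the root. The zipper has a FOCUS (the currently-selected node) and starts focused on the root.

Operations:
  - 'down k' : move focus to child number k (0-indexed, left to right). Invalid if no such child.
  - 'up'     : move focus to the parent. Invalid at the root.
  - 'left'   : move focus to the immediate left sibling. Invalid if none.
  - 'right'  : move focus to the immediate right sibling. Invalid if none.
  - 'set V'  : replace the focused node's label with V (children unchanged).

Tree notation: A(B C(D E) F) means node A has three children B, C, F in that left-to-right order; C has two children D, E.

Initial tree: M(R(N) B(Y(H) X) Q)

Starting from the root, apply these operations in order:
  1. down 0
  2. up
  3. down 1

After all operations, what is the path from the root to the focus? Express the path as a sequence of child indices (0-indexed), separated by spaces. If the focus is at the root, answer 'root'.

Step 1 (down 0): focus=R path=0 depth=1 children=['N'] left=[] right=['B', 'Q'] parent=M
Step 2 (up): focus=M path=root depth=0 children=['R', 'B', 'Q'] (at root)
Step 3 (down 1): focus=B path=1 depth=1 children=['Y', 'X'] left=['R'] right=['Q'] parent=M

Answer: 1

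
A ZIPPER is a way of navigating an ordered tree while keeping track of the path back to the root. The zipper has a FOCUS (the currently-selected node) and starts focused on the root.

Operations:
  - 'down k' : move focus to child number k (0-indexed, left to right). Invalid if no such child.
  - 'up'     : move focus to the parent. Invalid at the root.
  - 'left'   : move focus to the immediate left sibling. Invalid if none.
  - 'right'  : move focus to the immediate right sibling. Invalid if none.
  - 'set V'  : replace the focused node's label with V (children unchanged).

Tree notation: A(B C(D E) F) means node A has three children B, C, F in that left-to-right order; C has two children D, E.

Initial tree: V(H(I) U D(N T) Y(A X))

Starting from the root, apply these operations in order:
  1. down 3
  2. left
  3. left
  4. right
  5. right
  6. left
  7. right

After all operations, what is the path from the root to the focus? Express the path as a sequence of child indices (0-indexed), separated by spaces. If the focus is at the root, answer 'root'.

Step 1 (down 3): focus=Y path=3 depth=1 children=['A', 'X'] left=['H', 'U', 'D'] right=[] parent=V
Step 2 (left): focus=D path=2 depth=1 children=['N', 'T'] left=['H', 'U'] right=['Y'] parent=V
Step 3 (left): focus=U path=1 depth=1 children=[] left=['H'] right=['D', 'Y'] parent=V
Step 4 (right): focus=D path=2 depth=1 children=['N', 'T'] left=['H', 'U'] right=['Y'] parent=V
Step 5 (right): focus=Y path=3 depth=1 children=['A', 'X'] left=['H', 'U', 'D'] right=[] parent=V
Step 6 (left): focus=D path=2 depth=1 children=['N', 'T'] left=['H', 'U'] right=['Y'] parent=V
Step 7 (right): focus=Y path=3 depth=1 children=['A', 'X'] left=['H', 'U', 'D'] right=[] parent=V

Answer: 3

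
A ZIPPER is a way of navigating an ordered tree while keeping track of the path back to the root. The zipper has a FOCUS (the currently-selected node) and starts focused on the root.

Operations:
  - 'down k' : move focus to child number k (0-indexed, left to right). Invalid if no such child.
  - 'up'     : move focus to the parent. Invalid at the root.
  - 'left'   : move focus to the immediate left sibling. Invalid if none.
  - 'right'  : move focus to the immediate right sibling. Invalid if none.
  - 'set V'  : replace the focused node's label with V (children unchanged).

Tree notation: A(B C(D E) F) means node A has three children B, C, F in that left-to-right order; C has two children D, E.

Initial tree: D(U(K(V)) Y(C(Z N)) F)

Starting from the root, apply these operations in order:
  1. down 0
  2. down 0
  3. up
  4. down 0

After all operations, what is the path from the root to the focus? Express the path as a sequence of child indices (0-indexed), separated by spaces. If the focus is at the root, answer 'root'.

Step 1 (down 0): focus=U path=0 depth=1 children=['K'] left=[] right=['Y', 'F'] parent=D
Step 2 (down 0): focus=K path=0/0 depth=2 children=['V'] left=[] right=[] parent=U
Step 3 (up): focus=U path=0 depth=1 children=['K'] left=[] right=['Y', 'F'] parent=D
Step 4 (down 0): focus=K path=0/0 depth=2 children=['V'] left=[] right=[] parent=U

Answer: 0 0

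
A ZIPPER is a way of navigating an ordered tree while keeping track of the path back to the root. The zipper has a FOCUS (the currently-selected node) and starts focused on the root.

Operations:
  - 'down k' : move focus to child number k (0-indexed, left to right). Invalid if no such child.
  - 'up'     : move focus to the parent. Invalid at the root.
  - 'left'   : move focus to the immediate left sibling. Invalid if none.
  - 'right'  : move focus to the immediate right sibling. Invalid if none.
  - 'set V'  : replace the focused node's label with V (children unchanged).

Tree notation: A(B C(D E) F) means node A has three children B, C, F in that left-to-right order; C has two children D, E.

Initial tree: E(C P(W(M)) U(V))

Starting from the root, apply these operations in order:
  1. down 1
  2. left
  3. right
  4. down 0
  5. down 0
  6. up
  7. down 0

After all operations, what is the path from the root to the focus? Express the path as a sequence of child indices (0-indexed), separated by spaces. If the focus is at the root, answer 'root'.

Step 1 (down 1): focus=P path=1 depth=1 children=['W'] left=['C'] right=['U'] parent=E
Step 2 (left): focus=C path=0 depth=1 children=[] left=[] right=['P', 'U'] parent=E
Step 3 (right): focus=P path=1 depth=1 children=['W'] left=['C'] right=['U'] parent=E
Step 4 (down 0): focus=W path=1/0 depth=2 children=['M'] left=[] right=[] parent=P
Step 5 (down 0): focus=M path=1/0/0 depth=3 children=[] left=[] right=[] parent=W
Step 6 (up): focus=W path=1/0 depth=2 children=['M'] left=[] right=[] parent=P
Step 7 (down 0): focus=M path=1/0/0 depth=3 children=[] left=[] right=[] parent=W

Answer: 1 0 0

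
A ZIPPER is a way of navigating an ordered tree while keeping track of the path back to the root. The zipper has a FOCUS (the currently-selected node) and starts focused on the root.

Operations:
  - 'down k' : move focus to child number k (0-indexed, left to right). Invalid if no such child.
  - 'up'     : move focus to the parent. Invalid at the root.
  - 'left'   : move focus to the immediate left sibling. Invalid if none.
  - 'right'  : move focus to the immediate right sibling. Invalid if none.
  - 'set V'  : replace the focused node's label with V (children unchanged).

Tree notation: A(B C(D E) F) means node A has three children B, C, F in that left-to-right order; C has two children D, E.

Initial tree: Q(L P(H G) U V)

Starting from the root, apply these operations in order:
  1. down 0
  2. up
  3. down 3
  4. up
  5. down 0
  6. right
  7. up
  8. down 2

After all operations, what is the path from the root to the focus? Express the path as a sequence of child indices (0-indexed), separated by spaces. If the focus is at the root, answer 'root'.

Step 1 (down 0): focus=L path=0 depth=1 children=[] left=[] right=['P', 'U', 'V'] parent=Q
Step 2 (up): focus=Q path=root depth=0 children=['L', 'P', 'U', 'V'] (at root)
Step 3 (down 3): focus=V path=3 depth=1 children=[] left=['L', 'P', 'U'] right=[] parent=Q
Step 4 (up): focus=Q path=root depth=0 children=['L', 'P', 'U', 'V'] (at root)
Step 5 (down 0): focus=L path=0 depth=1 children=[] left=[] right=['P', 'U', 'V'] parent=Q
Step 6 (right): focus=P path=1 depth=1 children=['H', 'G'] left=['L'] right=['U', 'V'] parent=Q
Step 7 (up): focus=Q path=root depth=0 children=['L', 'P', 'U', 'V'] (at root)
Step 8 (down 2): focus=U path=2 depth=1 children=[] left=['L', 'P'] right=['V'] parent=Q

Answer: 2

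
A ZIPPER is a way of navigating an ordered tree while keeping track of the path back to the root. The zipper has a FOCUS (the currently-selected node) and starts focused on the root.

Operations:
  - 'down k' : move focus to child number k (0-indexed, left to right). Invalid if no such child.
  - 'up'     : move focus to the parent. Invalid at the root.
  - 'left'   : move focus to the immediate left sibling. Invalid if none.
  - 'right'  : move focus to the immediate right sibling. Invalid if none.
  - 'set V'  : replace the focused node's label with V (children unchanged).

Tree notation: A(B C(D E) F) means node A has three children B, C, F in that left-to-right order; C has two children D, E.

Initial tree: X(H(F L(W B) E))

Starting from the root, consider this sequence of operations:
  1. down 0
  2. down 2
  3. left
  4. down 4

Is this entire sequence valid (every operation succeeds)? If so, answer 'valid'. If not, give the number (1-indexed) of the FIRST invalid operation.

Step 1 (down 0): focus=H path=0 depth=1 children=['F', 'L', 'E'] left=[] right=[] parent=X
Step 2 (down 2): focus=E path=0/2 depth=2 children=[] left=['F', 'L'] right=[] parent=H
Step 3 (left): focus=L path=0/1 depth=2 children=['W', 'B'] left=['F'] right=['E'] parent=H
Step 4 (down 4): INVALID

Answer: 4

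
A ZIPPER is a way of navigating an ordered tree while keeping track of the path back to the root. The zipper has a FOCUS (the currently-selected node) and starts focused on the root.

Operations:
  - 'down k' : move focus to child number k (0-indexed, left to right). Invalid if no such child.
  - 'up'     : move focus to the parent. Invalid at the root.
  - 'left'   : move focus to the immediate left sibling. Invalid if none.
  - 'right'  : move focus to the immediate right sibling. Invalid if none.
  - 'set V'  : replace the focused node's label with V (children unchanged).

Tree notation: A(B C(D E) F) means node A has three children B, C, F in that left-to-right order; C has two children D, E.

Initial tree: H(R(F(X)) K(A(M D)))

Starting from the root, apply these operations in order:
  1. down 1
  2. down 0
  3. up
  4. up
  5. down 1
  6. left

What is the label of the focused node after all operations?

Answer: R

Derivation:
Step 1 (down 1): focus=K path=1 depth=1 children=['A'] left=['R'] right=[] parent=H
Step 2 (down 0): focus=A path=1/0 depth=2 children=['M', 'D'] left=[] right=[] parent=K
Step 3 (up): focus=K path=1 depth=1 children=['A'] left=['R'] right=[] parent=H
Step 4 (up): focus=H path=root depth=0 children=['R', 'K'] (at root)
Step 5 (down 1): focus=K path=1 depth=1 children=['A'] left=['R'] right=[] parent=H
Step 6 (left): focus=R path=0 depth=1 children=['F'] left=[] right=['K'] parent=H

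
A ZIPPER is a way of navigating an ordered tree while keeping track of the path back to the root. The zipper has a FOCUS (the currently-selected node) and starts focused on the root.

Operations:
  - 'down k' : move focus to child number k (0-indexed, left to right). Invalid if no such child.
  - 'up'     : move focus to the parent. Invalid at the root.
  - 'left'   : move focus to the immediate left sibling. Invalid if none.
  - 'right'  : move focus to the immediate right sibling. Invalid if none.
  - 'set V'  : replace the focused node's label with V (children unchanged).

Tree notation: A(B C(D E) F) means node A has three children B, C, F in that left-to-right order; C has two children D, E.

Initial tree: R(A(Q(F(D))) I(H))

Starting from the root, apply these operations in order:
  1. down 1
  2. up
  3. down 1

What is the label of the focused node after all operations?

Answer: I

Derivation:
Step 1 (down 1): focus=I path=1 depth=1 children=['H'] left=['A'] right=[] parent=R
Step 2 (up): focus=R path=root depth=0 children=['A', 'I'] (at root)
Step 3 (down 1): focus=I path=1 depth=1 children=['H'] left=['A'] right=[] parent=R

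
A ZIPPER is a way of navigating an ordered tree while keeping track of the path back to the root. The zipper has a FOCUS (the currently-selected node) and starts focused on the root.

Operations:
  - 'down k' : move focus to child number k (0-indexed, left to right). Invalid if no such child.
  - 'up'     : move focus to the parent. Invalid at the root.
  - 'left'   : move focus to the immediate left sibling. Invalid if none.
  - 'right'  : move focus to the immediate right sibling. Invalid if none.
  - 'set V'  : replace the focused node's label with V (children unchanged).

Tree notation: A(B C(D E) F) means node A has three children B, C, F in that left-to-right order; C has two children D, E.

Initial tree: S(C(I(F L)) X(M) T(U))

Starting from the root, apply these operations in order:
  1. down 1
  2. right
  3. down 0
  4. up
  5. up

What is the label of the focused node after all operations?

Answer: S

Derivation:
Step 1 (down 1): focus=X path=1 depth=1 children=['M'] left=['C'] right=['T'] parent=S
Step 2 (right): focus=T path=2 depth=1 children=['U'] left=['C', 'X'] right=[] parent=S
Step 3 (down 0): focus=U path=2/0 depth=2 children=[] left=[] right=[] parent=T
Step 4 (up): focus=T path=2 depth=1 children=['U'] left=['C', 'X'] right=[] parent=S
Step 5 (up): focus=S path=root depth=0 children=['C', 'X', 'T'] (at root)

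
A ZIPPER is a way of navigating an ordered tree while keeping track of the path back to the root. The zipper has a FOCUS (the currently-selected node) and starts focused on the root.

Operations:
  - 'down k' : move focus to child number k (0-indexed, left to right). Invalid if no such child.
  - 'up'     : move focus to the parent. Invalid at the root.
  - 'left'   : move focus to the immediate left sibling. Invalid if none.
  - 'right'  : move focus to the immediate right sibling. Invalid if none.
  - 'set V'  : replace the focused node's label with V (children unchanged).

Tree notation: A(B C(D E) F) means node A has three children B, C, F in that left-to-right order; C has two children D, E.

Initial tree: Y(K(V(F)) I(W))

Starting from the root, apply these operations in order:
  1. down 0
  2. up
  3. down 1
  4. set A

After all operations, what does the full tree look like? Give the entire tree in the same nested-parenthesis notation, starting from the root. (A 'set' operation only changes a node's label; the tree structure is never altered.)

Answer: Y(K(V(F)) A(W))

Derivation:
Step 1 (down 0): focus=K path=0 depth=1 children=['V'] left=[] right=['I'] parent=Y
Step 2 (up): focus=Y path=root depth=0 children=['K', 'I'] (at root)
Step 3 (down 1): focus=I path=1 depth=1 children=['W'] left=['K'] right=[] parent=Y
Step 4 (set A): focus=A path=1 depth=1 children=['W'] left=['K'] right=[] parent=Y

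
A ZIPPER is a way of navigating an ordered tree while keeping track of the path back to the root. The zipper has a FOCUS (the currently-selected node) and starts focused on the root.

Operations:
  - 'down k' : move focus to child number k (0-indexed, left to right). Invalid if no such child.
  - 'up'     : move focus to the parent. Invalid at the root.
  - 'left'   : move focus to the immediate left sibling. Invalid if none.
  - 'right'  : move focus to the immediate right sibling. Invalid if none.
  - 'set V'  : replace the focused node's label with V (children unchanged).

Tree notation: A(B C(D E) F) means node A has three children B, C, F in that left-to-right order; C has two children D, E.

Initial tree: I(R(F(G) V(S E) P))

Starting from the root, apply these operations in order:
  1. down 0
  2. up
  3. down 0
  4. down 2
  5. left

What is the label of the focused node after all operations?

Answer: V

Derivation:
Step 1 (down 0): focus=R path=0 depth=1 children=['F', 'V', 'P'] left=[] right=[] parent=I
Step 2 (up): focus=I path=root depth=0 children=['R'] (at root)
Step 3 (down 0): focus=R path=0 depth=1 children=['F', 'V', 'P'] left=[] right=[] parent=I
Step 4 (down 2): focus=P path=0/2 depth=2 children=[] left=['F', 'V'] right=[] parent=R
Step 5 (left): focus=V path=0/1 depth=2 children=['S', 'E'] left=['F'] right=['P'] parent=R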